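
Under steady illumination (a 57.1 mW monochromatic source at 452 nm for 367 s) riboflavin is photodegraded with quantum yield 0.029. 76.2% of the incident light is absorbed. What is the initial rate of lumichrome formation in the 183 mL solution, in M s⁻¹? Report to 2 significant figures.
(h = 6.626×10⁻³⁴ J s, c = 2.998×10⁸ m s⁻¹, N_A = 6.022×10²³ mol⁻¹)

Photon energy at 452 nm: hc/λ = (6.626×10⁻³⁴)(2.998×10⁸)/(452×10⁻⁹) = 4.395×10⁻¹⁹ J.
Energy delivered: (57.1 mW)(367 s) = 20.96 J.
Photons incident: 20.96 / 4.395×10⁻¹⁹ = 4.769×10¹⁹, i.e. 4.769×10¹⁹/6.022×10²³ = 7.919×10⁻⁵ mol.
Photons absorbed: 0.762 × 7.919×10⁻⁵ = 6.034×10⁻⁵ mol.
Product formed: 0.029 × 6.034×10⁻⁵ = 1.750×10⁻⁶ mol.
Rate: 1.750×10⁻⁶ mol / (367 s × 0.183 L) = 2.6×10⁻⁸ M s⁻¹.

2.6×10⁻⁸ M s⁻¹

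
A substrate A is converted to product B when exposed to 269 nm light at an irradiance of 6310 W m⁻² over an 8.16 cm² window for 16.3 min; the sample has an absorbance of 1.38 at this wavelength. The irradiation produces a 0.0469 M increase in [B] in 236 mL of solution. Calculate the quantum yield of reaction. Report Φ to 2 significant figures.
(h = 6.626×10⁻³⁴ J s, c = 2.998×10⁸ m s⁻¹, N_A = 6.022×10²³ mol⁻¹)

Product: (0.0469 M)(0.236 L) = 0.01107 mol.
Photon energy at 269 nm: hc/λ = (6.626×10⁻³⁴)(2.998×10⁸)/(269×10⁻⁹) = 7.385×10⁻¹⁹ J.
Energy delivered: (6310 W m⁻²)(8.16×10⁻⁴ m²)(978 s) = 5036 J.
Photons incident: 5036 / 7.385×10⁻¹⁹ = 6.819×10²¹, i.e. 6.819×10²¹/6.022×10²³ = 0.01132 mol.
Fraction absorbed: 1 − 10^(−1.38) = 0.9583.
Photons absorbed: 0.9583 × 0.01132 = 0.01085 mol.
Φ = 0.01107 mol / 0.01085 mol photons = 1.0.

Φ = 1.0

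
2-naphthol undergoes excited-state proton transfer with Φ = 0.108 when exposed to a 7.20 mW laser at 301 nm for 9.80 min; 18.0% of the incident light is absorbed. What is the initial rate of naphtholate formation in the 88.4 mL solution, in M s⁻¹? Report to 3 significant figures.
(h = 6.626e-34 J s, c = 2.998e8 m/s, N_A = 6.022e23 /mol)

3.98e-9 M s⁻¹

Photon energy at 301 nm: hc/λ = (6.626e-34)(2.998e8)/(301e-9) = 6.600e-19 J.
Energy delivered: (7.20 mW)(588 s) = 4.234 J.
Photons incident: 4.234 / 6.600e-19 = 6.415e18, i.e. 6.415e18/6.022e23 = 1.065e-5 mol.
Photons absorbed: 0.180 × 1.065e-5 = 1.917e-6 mol.
Product formed: 0.108 × 1.917e-6 = 2.070e-7 mol.
Rate: 2.070e-7 mol / (588 s × 0.0884 L) = 3.98e-9 M s⁻¹.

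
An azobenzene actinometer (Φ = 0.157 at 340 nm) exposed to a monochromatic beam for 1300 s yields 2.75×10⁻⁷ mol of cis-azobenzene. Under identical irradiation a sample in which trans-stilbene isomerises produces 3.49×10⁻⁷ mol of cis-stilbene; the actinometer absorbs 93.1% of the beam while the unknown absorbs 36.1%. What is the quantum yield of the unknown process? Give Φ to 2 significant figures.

Φ = 0.51

Photons absorbed by the actinometer: 2.75×10⁻⁷ / 0.157 = 1.752×10⁻⁶ mol.
Incident flux: 1.752×10⁻⁶ / 0.931 = 1.882×10⁻⁶ einstein.
Absorbed by unknown: 0.361 × 1.882×10⁻⁶ = 6.794×10⁻⁷ mol.
Φ(unknown) = 3.49×10⁻⁷ / 6.794×10⁻⁷ = 0.51.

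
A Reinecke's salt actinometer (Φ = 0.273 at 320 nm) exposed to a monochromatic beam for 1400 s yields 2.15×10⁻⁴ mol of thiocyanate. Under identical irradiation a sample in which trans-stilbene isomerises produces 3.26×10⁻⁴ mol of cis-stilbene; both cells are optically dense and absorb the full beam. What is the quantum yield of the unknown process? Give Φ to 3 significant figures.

Φ = 0.414

Photons absorbed by the actinometer: 2.15×10⁻⁴ / 0.273 = 7.875×10⁻⁴ mol.
Φ(unknown) = 3.26×10⁻⁴ / 7.875×10⁻⁴ = 0.414.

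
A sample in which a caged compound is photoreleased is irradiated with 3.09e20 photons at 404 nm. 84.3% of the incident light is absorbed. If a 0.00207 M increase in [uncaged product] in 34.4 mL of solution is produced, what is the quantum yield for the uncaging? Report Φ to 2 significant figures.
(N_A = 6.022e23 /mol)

Φ = 0.16

Product: (0.00207 M)(0.0344 L) = 7.121e-5 mol.
Moles of photons: 3.09e20 / 6.022e23 = 5.131e-4 mol.
Photons absorbed: 0.843 × 5.131e-4 = 4.325e-4 mol.
Φ = 7.121e-5 mol / 4.325e-4 mol photons = 0.16.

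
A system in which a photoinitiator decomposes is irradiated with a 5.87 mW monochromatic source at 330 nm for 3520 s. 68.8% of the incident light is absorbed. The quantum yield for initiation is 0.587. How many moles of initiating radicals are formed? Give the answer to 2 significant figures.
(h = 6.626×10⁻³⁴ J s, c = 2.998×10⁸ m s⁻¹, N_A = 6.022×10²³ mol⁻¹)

Photon energy at 330 nm: hc/λ = (6.626×10⁻³⁴)(2.998×10⁸)/(330×10⁻⁹) = 6.020×10⁻¹⁹ J.
Energy delivered: (5.87 mW)(3520 s) = 20.66 J.
Photons incident: 20.66 / 6.020×10⁻¹⁹ = 3.432×10¹⁹, i.e. 3.432×10¹⁹/6.022×10²³ = 5.699×10⁻⁵ mol.
Photons absorbed: 0.688 × 5.699×10⁻⁵ = 3.921×10⁻⁵ mol.
Product: Φ × n_abs = 0.587 × 3.921×10⁻⁵ = 2.302×10⁻⁵ mol.

2.3×10⁻⁵ mol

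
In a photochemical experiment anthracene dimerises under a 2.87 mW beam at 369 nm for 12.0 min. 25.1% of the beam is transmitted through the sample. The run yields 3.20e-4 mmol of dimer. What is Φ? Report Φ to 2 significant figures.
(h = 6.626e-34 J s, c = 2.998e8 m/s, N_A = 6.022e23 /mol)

Product: 3.20e-4 mmol = 3.20e-7 mol.
Photon energy at 369 nm: hc/λ = (6.626e-34)(2.998e8)/(369e-9) = 5.383e-19 J.
Energy delivered: (2.87 mW)(720 s) = 2.066 J.
Photons incident: 2.066 / 5.383e-19 = 3.838e18, i.e. 3.838e18/6.022e23 = 6.373e-6 mol.
Fraction absorbed: 1 − 25.1/100 = 0.7490.
Photons absorbed: 0.7490 × 6.373e-6 = 4.773e-6 mol.
Φ = 3.20e-7 mol / 4.773e-6 mol photons = 0.067.

Φ = 0.067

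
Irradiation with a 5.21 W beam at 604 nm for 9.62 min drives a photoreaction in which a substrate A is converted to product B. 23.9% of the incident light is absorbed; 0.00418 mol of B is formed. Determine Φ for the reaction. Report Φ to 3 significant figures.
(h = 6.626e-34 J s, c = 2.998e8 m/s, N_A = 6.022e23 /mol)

Φ = 1.15

Photon energy at 604 nm: hc/λ = (6.626e-34)(2.998e8)/(604e-9) = 3.289e-19 J.
Energy delivered: (5.21 W)(577.2 s) = 3007 J.
Photons incident: 3007 / 3.289e-19 = 9.143e21, i.e. 9.143e21/6.022e23 = 0.01518 mol.
Photons absorbed: 0.239 × 0.01518 = 0.003628 mol.
Φ = 0.00418 mol / 0.003628 mol photons = 1.15.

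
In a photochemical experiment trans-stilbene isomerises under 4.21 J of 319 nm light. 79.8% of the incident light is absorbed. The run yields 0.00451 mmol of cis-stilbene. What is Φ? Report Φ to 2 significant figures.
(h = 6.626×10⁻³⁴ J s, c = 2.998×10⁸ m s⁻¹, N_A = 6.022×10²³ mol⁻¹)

Product: 0.00451 mmol = 4.51×10⁻⁶ mol.
Photon energy at 319 nm: hc/λ = (6.626×10⁻³⁴)(2.998×10⁸)/(319×10⁻⁹) = 6.227×10⁻¹⁹ J.
Photons incident: 4.21 / 6.227×10⁻¹⁹ = 6.761×10¹⁸, i.e. 6.761×10¹⁸/6.022×10²³ = 1.123×10⁻⁵ mol.
Photons absorbed: 0.798 × 1.123×10⁻⁵ = 8.962×10⁻⁶ mol.
Φ = 4.51×10⁻⁶ mol / 8.962×10⁻⁶ mol photons = 0.50.

Φ = 0.50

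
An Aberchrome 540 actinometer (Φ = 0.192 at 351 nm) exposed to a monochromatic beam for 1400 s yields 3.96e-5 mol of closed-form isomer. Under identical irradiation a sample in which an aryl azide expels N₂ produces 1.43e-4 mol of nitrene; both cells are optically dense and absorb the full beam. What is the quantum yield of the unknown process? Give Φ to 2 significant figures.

Photons absorbed by the actinometer: 3.96e-5 / 0.192 = 2.063e-4 mol.
Φ(unknown) = 1.43e-4 / 2.063e-4 = 0.69.

Φ = 0.69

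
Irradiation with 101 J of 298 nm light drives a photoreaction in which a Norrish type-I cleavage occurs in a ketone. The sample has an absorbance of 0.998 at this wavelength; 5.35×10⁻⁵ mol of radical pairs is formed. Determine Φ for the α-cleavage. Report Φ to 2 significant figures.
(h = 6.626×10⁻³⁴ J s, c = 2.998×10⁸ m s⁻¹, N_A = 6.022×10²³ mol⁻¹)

Photon energy at 298 nm: hc/λ = (6.626×10⁻³⁴)(2.998×10⁸)/(298×10⁻⁹) = 6.666×10⁻¹⁹ J.
Photons incident: 101 / 6.666×10⁻¹⁹ = 1.515×10²⁰, i.e. 1.515×10²⁰/6.022×10²³ = 2.516×10⁻⁴ mol.
Fraction absorbed: 1 − 10^(−0.998) = 0.8995.
Photons absorbed: 0.8995 × 2.516×10⁻⁴ = 2.263×10⁻⁴ mol.
Φ = 5.35×10⁻⁵ mol / 2.263×10⁻⁴ mol photons = 0.24.

Φ = 0.24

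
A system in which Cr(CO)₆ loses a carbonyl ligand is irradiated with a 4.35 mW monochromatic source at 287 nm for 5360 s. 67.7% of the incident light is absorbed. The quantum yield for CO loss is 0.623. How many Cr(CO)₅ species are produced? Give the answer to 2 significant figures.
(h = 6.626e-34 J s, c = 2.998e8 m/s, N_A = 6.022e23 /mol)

1.4e19 species

Photon energy at 287 nm: hc/λ = (6.626e-34)(2.998e8)/(287e-9) = 6.922e-19 J.
Energy delivered: (4.35 mW)(5360 s) = 23.32 J.
Photons incident: 23.32 / 6.922e-19 = 3.369e19, i.e. 3.369e19/6.022e23 = 5.594e-5 mol.
Photons absorbed: 0.677 × 5.594e-5 = 3.787e-5 mol.
Product: Φ × n_abs = 0.623 × 3.787e-5 = 2.359e-5 mol.
As a count: 2.359e-5 × 6.022e23 = 1.4e19.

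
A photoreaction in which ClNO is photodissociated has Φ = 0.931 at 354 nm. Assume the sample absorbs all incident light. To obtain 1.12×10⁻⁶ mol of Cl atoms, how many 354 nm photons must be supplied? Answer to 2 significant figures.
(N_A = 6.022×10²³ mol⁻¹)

Photons that must be absorbed: 1.12×10⁻⁶ / 0.931 = 1.203×10⁻⁶ mol.
Photon count: 1.203×10⁻⁶ × 6.022×10²³ = 7.2×10¹⁷.

7.2×10¹⁷ photons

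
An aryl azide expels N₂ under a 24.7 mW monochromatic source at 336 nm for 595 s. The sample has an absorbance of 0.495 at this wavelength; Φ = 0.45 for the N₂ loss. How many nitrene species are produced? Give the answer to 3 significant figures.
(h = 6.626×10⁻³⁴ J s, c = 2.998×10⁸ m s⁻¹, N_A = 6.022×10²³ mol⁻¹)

7.61×10¹⁸ species

Photon energy at 336 nm: hc/λ = (6.626×10⁻³⁴)(2.998×10⁸)/(336×10⁻⁹) = 5.912×10⁻¹⁹ J.
Energy delivered: (24.7 mW)(595 s) = 14.70 J.
Photons incident: 14.70 / 5.912×10⁻¹⁹ = 2.486×10¹⁹, i.e. 2.486×10¹⁹/6.022×10²³ = 4.128×10⁻⁵ mol.
Fraction absorbed: 1 − 10^(−0.495) = 0.6801.
Photons absorbed: 0.6801 × 4.128×10⁻⁵ = 2.807×10⁻⁵ mol.
Product: Φ × n_abs = 0.45 × 2.807×10⁻⁵ = 1.263×10⁻⁵ mol.
As a count: 1.263×10⁻⁵ × 6.022×10²³ = 7.61×10¹⁸.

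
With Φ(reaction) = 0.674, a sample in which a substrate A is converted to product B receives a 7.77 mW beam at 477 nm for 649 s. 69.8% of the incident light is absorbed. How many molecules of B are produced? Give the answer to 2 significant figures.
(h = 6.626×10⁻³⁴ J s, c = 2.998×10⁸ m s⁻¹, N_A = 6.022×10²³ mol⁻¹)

5.7×10¹⁸ molecules

Photon energy at 477 nm: hc/λ = (6.626×10⁻³⁴)(2.998×10⁸)/(477×10⁻⁹) = 4.165×10⁻¹⁹ J.
Energy delivered: (7.77 mW)(649 s) = 5.043 J.
Photons incident: 5.043 / 4.165×10⁻¹⁹ = 1.211×10¹⁹, i.e. 1.211×10¹⁹/6.022×10²³ = 2.011×10⁻⁵ mol.
Photons absorbed: 0.698 × 2.011×10⁻⁵ = 1.404×10⁻⁵ mol.
Product: Φ × n_abs = 0.674 × 1.404×10⁻⁵ = 9.463×10⁻⁶ mol.
As a count: 9.463×10⁻⁶ × 6.022×10²³ = 5.7×10¹⁸.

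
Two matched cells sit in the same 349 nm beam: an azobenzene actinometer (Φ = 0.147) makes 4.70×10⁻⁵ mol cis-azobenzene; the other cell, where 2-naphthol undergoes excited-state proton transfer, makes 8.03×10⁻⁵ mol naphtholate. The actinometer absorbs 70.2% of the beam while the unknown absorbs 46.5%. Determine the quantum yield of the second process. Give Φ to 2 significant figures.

Φ = 0.38

Photons absorbed by the actinometer: 4.70×10⁻⁵ / 0.147 = 3.197×10⁻⁴ mol.
Incident flux: 3.197×10⁻⁴ / 0.702 = 4.554×10⁻⁴ einstein.
Absorbed by unknown: 0.465 × 4.554×10⁻⁴ = 2.118×10⁻⁴ mol.
Φ(unknown) = 8.03×10⁻⁵ / 2.118×10⁻⁴ = 0.38.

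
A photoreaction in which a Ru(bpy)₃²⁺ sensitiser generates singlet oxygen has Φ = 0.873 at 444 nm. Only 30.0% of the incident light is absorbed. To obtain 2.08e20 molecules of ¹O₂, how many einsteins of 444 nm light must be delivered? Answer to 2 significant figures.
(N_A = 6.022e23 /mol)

0.0013 einstein

Product: 2.08e20 / 6.022e23 = 3.454e-4 mol.
Photons that must be absorbed: 3.454e-4 / 0.873 = 3.956e-4 mol.
Incident photons needed: 3.956e-4 / 0.300 = 0.001319 mol.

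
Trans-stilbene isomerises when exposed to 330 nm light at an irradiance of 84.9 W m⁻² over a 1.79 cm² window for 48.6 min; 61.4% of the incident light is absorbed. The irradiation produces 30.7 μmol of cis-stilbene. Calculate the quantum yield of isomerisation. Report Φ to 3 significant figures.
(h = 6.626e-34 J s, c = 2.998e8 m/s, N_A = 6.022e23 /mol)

Φ = 0.409

Product: 30.7 μmol = 3.07e-5 mol.
Photon energy at 330 nm: hc/λ = (6.626e-34)(2.998e8)/(330e-9) = 6.020e-19 J.
Energy delivered: (84.9 W m⁻²)(1.79e-4 m²)(2916 s) = 44.31 J.
Photons incident: 44.31 / 6.020e-19 = 7.360e19, i.e. 7.360e19/6.022e23 = 1.222e-4 mol.
Photons absorbed: 0.614 × 1.222e-4 = 7.503e-5 mol.
Φ = 3.07e-5 mol / 7.503e-5 mol photons = 0.409.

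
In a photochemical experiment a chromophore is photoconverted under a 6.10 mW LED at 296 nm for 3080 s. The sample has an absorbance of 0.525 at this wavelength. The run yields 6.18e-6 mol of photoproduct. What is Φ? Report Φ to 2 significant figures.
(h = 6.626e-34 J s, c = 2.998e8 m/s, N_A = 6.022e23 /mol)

Φ = 0.19

Photon energy at 296 nm: hc/λ = (6.626e-34)(2.998e8)/(296e-9) = 6.711e-19 J.
Energy delivered: (6.10 mW)(3080 s) = 18.79 J.
Photons incident: 18.79 / 6.711e-19 = 2.800e19, i.e. 2.800e19/6.022e23 = 4.650e-5 mol.
Fraction absorbed: 1 − 10^(−0.525) = 0.7015.
Photons absorbed: 0.7015 × 4.650e-5 = 3.262e-5 mol.
Φ = 6.18e-6 mol / 3.262e-5 mol photons = 0.19.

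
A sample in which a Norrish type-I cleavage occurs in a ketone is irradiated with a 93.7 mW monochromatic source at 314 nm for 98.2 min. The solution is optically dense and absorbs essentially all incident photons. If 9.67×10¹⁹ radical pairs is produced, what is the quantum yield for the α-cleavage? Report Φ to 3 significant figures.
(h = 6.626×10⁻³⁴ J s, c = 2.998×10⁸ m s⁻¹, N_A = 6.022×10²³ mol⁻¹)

Φ = 0.111

Product: 9.67×10¹⁹ / 6.022×10²³ = 1.606×10⁻⁴ mol.
Photon energy at 314 nm: hc/λ = (6.626×10⁻³⁴)(2.998×10⁸)/(314×10⁻⁹) = 6.326×10⁻¹⁹ J.
Energy delivered: (93.7 mW)(5892 s) = 552.1 J.
Photons incident: 552.1 / 6.326×10⁻¹⁹ = 8.727×10²⁰, i.e. 8.727×10²⁰/6.022×10²³ = 0.001449 mol.
Φ = 1.606×10⁻⁴ mol / 0.001449 mol photons = 0.111.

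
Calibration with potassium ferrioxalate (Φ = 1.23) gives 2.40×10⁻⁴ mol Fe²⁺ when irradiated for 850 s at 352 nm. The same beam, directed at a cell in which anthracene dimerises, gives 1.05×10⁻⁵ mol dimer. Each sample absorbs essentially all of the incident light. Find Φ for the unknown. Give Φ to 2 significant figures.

Φ = 0.054

Photons absorbed by the actinometer: 2.40×10⁻⁴ / 1.23 = 1.951×10⁻⁴ mol.
Φ(unknown) = 1.05×10⁻⁵ / 1.951×10⁻⁴ = 0.054.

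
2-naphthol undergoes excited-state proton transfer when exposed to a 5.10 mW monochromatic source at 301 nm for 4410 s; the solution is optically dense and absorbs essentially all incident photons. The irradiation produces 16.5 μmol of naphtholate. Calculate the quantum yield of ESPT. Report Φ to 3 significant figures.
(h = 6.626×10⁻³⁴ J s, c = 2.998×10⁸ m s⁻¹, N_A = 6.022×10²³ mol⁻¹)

Product: 16.5 μmol = 1.65×10⁻⁵ mol.
Photon energy at 301 nm: hc/λ = (6.626×10⁻³⁴)(2.998×10⁸)/(301×10⁻⁹) = 6.600×10⁻¹⁹ J.
Energy delivered: (5.10 mW)(4410 s) = 22.49 J.
Photons incident: 22.49 / 6.600×10⁻¹⁹ = 3.408×10¹⁹, i.e. 3.408×10¹⁹/6.022×10²³ = 5.659×10⁻⁵ mol.
Φ = 1.65×10⁻⁵ mol / 5.659×10⁻⁵ mol photons = 0.292.

Φ = 0.292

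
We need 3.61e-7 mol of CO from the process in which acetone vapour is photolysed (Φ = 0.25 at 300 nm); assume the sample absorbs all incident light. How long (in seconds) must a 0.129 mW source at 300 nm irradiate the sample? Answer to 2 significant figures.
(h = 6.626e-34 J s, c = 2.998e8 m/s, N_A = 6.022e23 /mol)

Photons that must be absorbed: 3.61e-7 / 0.25 = 1.444e-6 mol.
Photon energy: hc/λ = 6.622e-19 J; per mole, 3.988e5 J mol⁻¹.
Energy required: 1.444e-6 × 3.988e5 = 0.5759 J.
Time: 0.5759 J / 0.000129 W = 4500 s.

t ≈ 4500 s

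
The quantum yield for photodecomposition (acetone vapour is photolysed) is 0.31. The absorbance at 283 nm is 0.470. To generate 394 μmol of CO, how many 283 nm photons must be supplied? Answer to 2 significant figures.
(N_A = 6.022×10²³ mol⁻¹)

1.2×10²¹ photons

Product: 394 μmol = 3.94×10⁻⁴ mol.
Photons that must be absorbed: 3.94×10⁻⁴ / 0.31 = 0.001271 mol.
Fraction absorbed: 1 − 10^(−0.470) = 0.6612.
Incident photons needed: 0.001271 / 0.6612 = 0.001922 mol.
Photon count: 0.001922 × 6.022×10²³ = 1.2×10²¹.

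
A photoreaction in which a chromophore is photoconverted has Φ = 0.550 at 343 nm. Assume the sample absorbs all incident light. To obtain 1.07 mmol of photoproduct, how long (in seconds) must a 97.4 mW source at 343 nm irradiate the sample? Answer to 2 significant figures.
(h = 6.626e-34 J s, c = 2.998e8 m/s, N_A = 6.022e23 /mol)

Product: 1.07 mmol = 0.00107 mol.
Photons that must be absorbed: 0.00107 / 0.550 = 0.001945 mol.
Photon energy: hc/λ = 5.791e-19 J; per mole, 3.487e5 J mol⁻¹.
Energy required: 0.001945 × 3.487e5 = 678.2 J.
Time: 678.2 J / 0.0974 W = 7000 s.

t ≈ 7000 s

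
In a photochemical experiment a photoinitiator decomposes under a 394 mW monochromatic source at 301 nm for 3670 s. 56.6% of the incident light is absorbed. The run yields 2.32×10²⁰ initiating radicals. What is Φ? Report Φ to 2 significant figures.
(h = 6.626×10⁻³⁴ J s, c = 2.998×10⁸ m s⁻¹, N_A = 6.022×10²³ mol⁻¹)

Product: 2.32×10²⁰ / 6.022×10²³ = 3.853×10⁻⁴ mol.
Photon energy at 301 nm: hc/λ = (6.626×10⁻³⁴)(2.998×10⁸)/(301×10⁻⁹) = 6.600×10⁻¹⁹ J.
Energy delivered: (394 mW)(3670 s) = 1446 J.
Photons incident: 1446 / 6.600×10⁻¹⁹ = 2.191×10²¹, i.e. 2.191×10²¹/6.022×10²³ = 0.003638 mol.
Photons absorbed: 0.566 × 0.003638 = 0.002059 mol.
Φ = 3.853×10⁻⁴ mol / 0.002059 mol photons = 0.19.

Φ = 0.19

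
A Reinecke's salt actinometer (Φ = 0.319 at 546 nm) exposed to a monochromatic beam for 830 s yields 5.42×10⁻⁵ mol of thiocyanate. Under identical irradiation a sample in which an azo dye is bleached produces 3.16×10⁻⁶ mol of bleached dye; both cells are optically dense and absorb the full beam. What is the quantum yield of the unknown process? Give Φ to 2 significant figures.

Photons absorbed by the actinometer: 5.42×10⁻⁵ / 0.319 = 1.699×10⁻⁴ mol.
Φ(unknown) = 3.16×10⁻⁶ / 1.699×10⁻⁴ = 0.019.

Φ = 0.019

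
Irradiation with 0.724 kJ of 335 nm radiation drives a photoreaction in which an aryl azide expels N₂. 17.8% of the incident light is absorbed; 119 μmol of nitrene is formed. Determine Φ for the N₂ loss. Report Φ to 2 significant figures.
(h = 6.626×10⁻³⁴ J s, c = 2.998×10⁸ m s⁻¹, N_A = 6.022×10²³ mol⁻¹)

Φ = 0.33

Product: 119 μmol = 1.19×10⁻⁴ mol.
Photon energy at 335 nm: hc/λ = (6.626×10⁻³⁴)(2.998×10⁸)/(335×10⁻⁹) = 5.930×10⁻¹⁹ J.
Incident energy: 0.724 kJ = 724 J.
Photons incident: 724 / 5.930×10⁻¹⁹ = 1.221×10²¹, i.e. 1.221×10²¹/6.022×10²³ = 0.002028 mol.
Photons absorbed: 0.178 × 0.002028 = 3.610×10⁻⁴ mol.
Φ = 1.19×10⁻⁴ mol / 3.610×10⁻⁴ mol photons = 0.33.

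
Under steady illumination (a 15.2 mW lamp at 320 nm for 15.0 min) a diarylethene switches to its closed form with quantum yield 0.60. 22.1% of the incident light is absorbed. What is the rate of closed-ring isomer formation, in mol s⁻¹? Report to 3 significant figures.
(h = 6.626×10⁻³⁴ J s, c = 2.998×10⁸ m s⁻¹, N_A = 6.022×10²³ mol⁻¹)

5.39×10⁻⁹ mol s⁻¹

Photon energy at 320 nm: hc/λ = (6.626×10⁻³⁴)(2.998×10⁸)/(320×10⁻⁹) = 6.208×10⁻¹⁹ J.
Energy delivered: (15.2 mW)(900 s) = 13.68 J.
Photons incident: 13.68 / 6.208×10⁻¹⁹ = 2.204×10¹⁹, i.e. 2.204×10¹⁹/6.022×10²³ = 3.660×10⁻⁵ mol.
Photons absorbed: 0.221 × 3.660×10⁻⁵ = 8.089×10⁻⁶ mol.
Product formed: 0.60 × 8.089×10⁻⁶ = 4.853×10⁻⁶ mol.
Rate: 4.853×10⁻⁶ / 900 s = 5.39×10⁻⁹ mol s⁻¹.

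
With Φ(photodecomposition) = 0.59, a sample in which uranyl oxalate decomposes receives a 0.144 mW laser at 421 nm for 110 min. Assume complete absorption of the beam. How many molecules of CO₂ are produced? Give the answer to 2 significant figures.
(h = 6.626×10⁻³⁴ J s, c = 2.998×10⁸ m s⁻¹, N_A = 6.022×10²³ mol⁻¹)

Photon energy at 421 nm: hc/λ = (6.626×10⁻³⁴)(2.998×10⁸)/(421×10⁻⁹) = 4.718×10⁻¹⁹ J.
Energy delivered: (0.144 mW)(6600 s) = 0.9504 J.
Photons incident: 0.9504 / 4.718×10⁻¹⁹ = 2.014×10¹⁸, i.e. 2.014×10¹⁸/6.022×10²³ = 3.344×10⁻⁶ mol.
Product: Φ × n_abs = 0.59 × 3.344×10⁻⁶ = 1.973×10⁻⁶ mol.
As a count: 1.973×10⁻⁶ × 6.022×10²³ = 1.2×10¹⁸.

1.2×10¹⁸ molecules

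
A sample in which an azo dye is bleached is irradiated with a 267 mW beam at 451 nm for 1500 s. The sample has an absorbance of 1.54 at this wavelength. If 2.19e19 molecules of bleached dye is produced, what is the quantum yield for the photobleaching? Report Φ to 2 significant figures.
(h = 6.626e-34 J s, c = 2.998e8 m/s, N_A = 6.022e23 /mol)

Φ = 0.025

Product: 2.19e19 / 6.022e23 = 3.637e-5 mol.
Photon energy at 451 nm: hc/λ = (6.626e-34)(2.998e8)/(451e-9) = 4.405e-19 J.
Energy delivered: (267 mW)(1500 s) = 400.5 J.
Photons incident: 400.5 / 4.405e-19 = 9.092e20, i.e. 9.092e20/6.022e23 = 0.001510 mol.
Fraction absorbed: 1 − 10^(−1.54) = 0.9712.
Photons absorbed: 0.9712 × 0.001510 = 0.001467 mol.
Φ = 3.637e-5 mol / 0.001467 mol photons = 0.025.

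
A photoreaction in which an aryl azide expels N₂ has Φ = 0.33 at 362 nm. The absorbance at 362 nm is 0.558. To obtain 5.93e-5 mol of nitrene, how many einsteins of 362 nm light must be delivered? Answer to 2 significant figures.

2.5e-4 einstein

Photons that must be absorbed: 5.93e-5 / 0.33 = 1.797e-4 mol.
Fraction absorbed: 1 − 10^(−0.558) = 0.7233.
Incident photons needed: 1.797e-4 / 0.7233 = 2.484e-4 mol.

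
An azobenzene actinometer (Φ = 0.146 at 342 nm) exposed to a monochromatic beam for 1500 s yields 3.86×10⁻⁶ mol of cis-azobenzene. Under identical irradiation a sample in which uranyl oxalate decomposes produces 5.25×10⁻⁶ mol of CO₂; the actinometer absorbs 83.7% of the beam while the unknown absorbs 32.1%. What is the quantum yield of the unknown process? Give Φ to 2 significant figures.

Φ = 0.52

Photons absorbed by the actinometer: 3.86×10⁻⁶ / 0.146 = 2.644×10⁻⁵ mol.
Incident flux: 2.644×10⁻⁵ / 0.837 = 3.159×10⁻⁵ einstein.
Absorbed by unknown: 0.321 × 3.159×10⁻⁵ = 1.014×10⁻⁵ mol.
Φ(unknown) = 5.25×10⁻⁶ / 1.014×10⁻⁵ = 0.52.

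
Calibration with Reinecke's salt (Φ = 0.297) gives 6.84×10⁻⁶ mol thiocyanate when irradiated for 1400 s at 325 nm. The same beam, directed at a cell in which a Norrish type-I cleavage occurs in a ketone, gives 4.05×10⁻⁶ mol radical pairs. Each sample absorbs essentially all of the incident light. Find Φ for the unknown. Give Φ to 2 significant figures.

Φ = 0.18

Photons absorbed by the actinometer: 6.84×10⁻⁶ / 0.297 = 2.303×10⁻⁵ mol.
Φ(unknown) = 4.05×10⁻⁶ / 2.303×10⁻⁵ = 0.18.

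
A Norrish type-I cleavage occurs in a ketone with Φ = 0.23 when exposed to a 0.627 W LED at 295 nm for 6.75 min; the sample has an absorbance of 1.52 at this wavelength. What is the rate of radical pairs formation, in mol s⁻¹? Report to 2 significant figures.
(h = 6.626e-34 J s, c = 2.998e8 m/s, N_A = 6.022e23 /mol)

Photon energy at 295 nm: hc/λ = (6.626e-34)(2.998e8)/(295e-9) = 6.734e-19 J.
Energy delivered: (0.627 W)(405 s) = 253.9 J.
Photons incident: 253.9 / 6.734e-19 = 3.770e20, i.e. 3.770e20/6.022e23 = 6.260e-4 mol.
Fraction absorbed: 1 − 10^(−1.52) = 0.9698.
Photons absorbed: 0.9698 × 6.260e-4 = 6.071e-4 mol.
Product formed: 0.23 × 6.071e-4 = 1.396e-4 mol.
Rate: 1.396e-4 / 405 s = 3.4e-7 mol s⁻¹.

3.4e-7 mol s⁻¹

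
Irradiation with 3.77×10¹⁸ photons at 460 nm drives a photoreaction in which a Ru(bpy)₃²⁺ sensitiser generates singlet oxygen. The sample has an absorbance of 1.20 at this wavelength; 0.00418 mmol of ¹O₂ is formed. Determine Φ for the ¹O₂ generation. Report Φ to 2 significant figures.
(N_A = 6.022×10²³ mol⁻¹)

Product: 0.00418 mmol = 4.18×10⁻⁶ mol.
Moles of photons: 3.77×10¹⁸ / 6.022×10²³ = 6.260×10⁻⁶ mol.
Fraction absorbed: 1 − 10^(−1.20) = 0.9369.
Photons absorbed: 0.9369 × 6.260×10⁻⁶ = 5.865×10⁻⁶ mol.
Φ = 4.18×10⁻⁶ mol / 5.865×10⁻⁶ mol photons = 0.71.

Φ = 0.71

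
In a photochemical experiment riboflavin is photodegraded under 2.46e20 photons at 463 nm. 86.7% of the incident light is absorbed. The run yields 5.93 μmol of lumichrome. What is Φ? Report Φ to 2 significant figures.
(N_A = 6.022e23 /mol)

Product: 5.93 μmol = 5.93e-6 mol.
Moles of photons: 2.46e20 / 6.022e23 = 4.085e-4 mol.
Photons absorbed: 0.867 × 4.085e-4 = 3.542e-4 mol.
Φ = 5.93e-6 mol / 3.542e-4 mol photons = 0.017.

Φ = 0.017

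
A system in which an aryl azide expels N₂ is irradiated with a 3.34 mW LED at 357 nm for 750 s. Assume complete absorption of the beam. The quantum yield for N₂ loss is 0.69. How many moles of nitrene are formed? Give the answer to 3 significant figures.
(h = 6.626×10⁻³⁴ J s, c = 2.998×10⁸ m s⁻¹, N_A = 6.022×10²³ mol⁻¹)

Photon energy at 357 nm: hc/λ = (6.626×10⁻³⁴)(2.998×10⁸)/(357×10⁻⁹) = 5.564×10⁻¹⁹ J.
Energy delivered: (3.34 mW)(750 s) = 2.505 J.
Photons incident: 2.505 / 5.564×10⁻¹⁹ = 4.502×10¹⁸, i.e. 4.502×10¹⁸/6.022×10²³ = 7.476×10⁻⁶ mol.
Product: Φ × n_abs = 0.69 × 7.476×10⁻⁶ = 5.158×10⁻⁶ mol.

5.16×10⁻⁶ mol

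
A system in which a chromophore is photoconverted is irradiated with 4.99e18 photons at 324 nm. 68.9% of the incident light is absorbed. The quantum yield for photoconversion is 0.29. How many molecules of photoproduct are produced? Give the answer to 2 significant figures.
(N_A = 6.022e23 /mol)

1.0e18 molecules

Moles of photons: 4.99e18 / 6.022e23 = 8.286e-6 mol.
Photons absorbed: 0.689 × 8.286e-6 = 5.709e-6 mol.
Product: Φ × n_abs = 0.29 × 5.709e-6 = 1.656e-6 mol.
As a count: 1.656e-6 × 6.022e23 = 1.0e18.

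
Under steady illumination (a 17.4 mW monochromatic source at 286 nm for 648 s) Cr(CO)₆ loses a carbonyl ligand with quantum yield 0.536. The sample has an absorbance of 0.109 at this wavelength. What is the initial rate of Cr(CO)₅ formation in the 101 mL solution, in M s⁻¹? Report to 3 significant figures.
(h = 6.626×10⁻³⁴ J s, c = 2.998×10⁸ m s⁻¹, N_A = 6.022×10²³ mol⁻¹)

4.90×10⁻⁸ M s⁻¹

Photon energy at 286 nm: hc/λ = (6.626×10⁻³⁴)(2.998×10⁸)/(286×10⁻⁹) = 6.946×10⁻¹⁹ J.
Energy delivered: (17.4 mW)(648 s) = 11.28 J.
Photons incident: 11.28 / 6.946×10⁻¹⁹ = 1.624×10¹⁹, i.e. 1.624×10¹⁹/6.022×10²³ = 2.697×10⁻⁵ mol.
Fraction absorbed: 1 − 10^(−0.109) = 0.2220.
Photons absorbed: 0.2220 × 2.697×10⁻⁵ = 5.987×10⁻⁶ mol.
Product formed: 0.536 × 5.987×10⁻⁶ = 3.209×10⁻⁶ mol.
Rate: 3.209×10⁻⁶ mol / (648 s × 0.101 L) = 4.90×10⁻⁸ M s⁻¹.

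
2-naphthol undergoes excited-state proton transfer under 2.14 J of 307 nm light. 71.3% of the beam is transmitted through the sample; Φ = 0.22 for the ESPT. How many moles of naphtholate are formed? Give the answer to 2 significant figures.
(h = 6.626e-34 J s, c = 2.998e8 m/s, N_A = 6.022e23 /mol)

3.5e-7 mol

Photon energy at 307 nm: hc/λ = (6.626e-34)(2.998e8)/(307e-9) = 6.471e-19 J.
Photons incident: 2.14 / 6.471e-19 = 3.307e18, i.e. 3.307e18/6.022e23 = 5.492e-6 mol.
Fraction absorbed: 1 − 71.3/100 = 0.2870.
Photons absorbed: 0.2870 × 5.492e-6 = 1.576e-6 mol.
Product: Φ × n_abs = 0.22 × 1.576e-6 = 3.467e-7 mol.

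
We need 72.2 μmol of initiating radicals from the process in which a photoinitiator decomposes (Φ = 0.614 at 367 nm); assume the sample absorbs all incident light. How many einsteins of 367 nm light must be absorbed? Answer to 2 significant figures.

1.2×10⁻⁴ einstein

Product: 72.2 μmol = 7.22×10⁻⁵ mol.
Photons that must be absorbed: 7.22×10⁻⁵ / 0.614 = 1.176×10⁻⁴ mol.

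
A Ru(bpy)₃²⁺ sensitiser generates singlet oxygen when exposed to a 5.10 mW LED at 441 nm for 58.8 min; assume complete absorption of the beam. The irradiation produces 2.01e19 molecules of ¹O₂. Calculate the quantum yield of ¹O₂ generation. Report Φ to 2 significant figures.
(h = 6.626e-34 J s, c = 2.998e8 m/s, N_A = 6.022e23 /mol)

Product: 2.01e19 / 6.022e23 = 3.338e-5 mol.
Photon energy at 441 nm: hc/λ = (6.626e-34)(2.998e8)/(441e-9) = 4.504e-19 J.
Energy delivered: (5.10 mW)(3528 s) = 17.99 J.
Photons incident: 17.99 / 4.504e-19 = 3.994e19, i.e. 3.994e19/6.022e23 = 6.632e-5 mol.
Φ = 3.338e-5 mol / 6.632e-5 mol photons = 0.50.

Φ = 0.50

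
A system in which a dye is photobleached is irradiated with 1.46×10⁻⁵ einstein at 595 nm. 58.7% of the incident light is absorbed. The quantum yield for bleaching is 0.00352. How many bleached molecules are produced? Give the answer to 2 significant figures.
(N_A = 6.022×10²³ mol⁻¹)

1.8×10¹⁶ bleached molecules

Photons absorbed: 0.587 × 1.46×10⁻⁵ = 8.570×10⁻⁶ mol.
Product: Φ × n_abs = 0.00352 × 8.570×10⁻⁶ = 3.017×10⁻⁸ mol.
As a count: 3.017×10⁻⁸ × 6.022×10²³ = 1.8×10¹⁶.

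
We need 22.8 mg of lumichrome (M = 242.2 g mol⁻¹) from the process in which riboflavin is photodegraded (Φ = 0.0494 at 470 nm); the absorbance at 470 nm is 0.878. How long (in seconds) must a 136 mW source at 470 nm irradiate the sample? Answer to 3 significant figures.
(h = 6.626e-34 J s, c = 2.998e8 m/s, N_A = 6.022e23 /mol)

t ≈ 4110 s

Product: 22.8 mg / 242.2 g mol⁻¹ = 9.414e-5 mol.
Photons that must be absorbed: 9.414e-5 / 0.0494 = 0.001906 mol.
Fraction absorbed: 1 − 10^(−0.878) = 0.8676.
Incident photons needed: 0.001906 / 0.8676 = 0.002197 mol.
Photon energy: hc/λ = 4.227e-19 J; per mole, 2.545e5 J mol⁻¹.
Energy required: 0.002197 × 2.545e5 = 559.1 J.
Time: 559.1 J / 0.136 W = 4110 s.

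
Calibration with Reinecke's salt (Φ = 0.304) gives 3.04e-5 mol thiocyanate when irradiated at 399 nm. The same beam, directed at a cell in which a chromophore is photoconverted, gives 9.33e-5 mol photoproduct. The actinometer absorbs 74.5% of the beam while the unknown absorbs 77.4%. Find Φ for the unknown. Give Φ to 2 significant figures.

Φ = 0.90

Photons absorbed by the actinometer: 3.04e-5 / 0.304 = 1.000e-4 mol.
Incident flux: 1.000e-4 / 0.745 = 1.342e-4 einstein.
Absorbed by unknown: 0.774 × 1.342e-4 = 1.039e-4 mol.
Φ(unknown) = 9.33e-5 / 1.039e-4 = 0.90.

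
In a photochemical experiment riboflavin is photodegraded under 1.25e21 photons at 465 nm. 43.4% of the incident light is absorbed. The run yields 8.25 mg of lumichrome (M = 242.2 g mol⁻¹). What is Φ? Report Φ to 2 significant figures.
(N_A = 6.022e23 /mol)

Product: 8.25 mg / 242.2 g mol⁻¹ = 3.406e-5 mol.
Moles of photons: 1.25e21 / 6.022e23 = 0.002076 mol.
Photons absorbed: 0.434 × 0.002076 = 9.010e-4 mol.
Φ = 3.406e-5 mol / 9.010e-4 mol photons = 0.038.

Φ = 0.038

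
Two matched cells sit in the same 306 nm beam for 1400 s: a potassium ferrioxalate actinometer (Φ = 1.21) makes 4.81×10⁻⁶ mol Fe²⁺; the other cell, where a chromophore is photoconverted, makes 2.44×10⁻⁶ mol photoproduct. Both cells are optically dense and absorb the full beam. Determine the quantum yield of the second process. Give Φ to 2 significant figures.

Φ = 0.61

Photons absorbed by the actinometer: 4.81×10⁻⁶ / 1.21 = 3.975×10⁻⁶ mol.
Φ(unknown) = 2.44×10⁻⁶ / 3.975×10⁻⁶ = 0.61.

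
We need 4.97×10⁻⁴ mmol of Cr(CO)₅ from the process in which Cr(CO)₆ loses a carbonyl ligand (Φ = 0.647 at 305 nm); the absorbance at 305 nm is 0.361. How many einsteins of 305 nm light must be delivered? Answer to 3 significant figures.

1.36×10⁻⁶ einstein

Product: 4.97×10⁻⁴ mmol = 4.97×10⁻⁷ mol.
Photons that must be absorbed: 4.97×10⁻⁷ / 0.647 = 7.682×10⁻⁷ mol.
Fraction absorbed: 1 − 10^(−0.361) = 0.5645.
Incident photons needed: 7.682×10⁻⁷ / 0.5645 = 1.361×10⁻⁶ mol.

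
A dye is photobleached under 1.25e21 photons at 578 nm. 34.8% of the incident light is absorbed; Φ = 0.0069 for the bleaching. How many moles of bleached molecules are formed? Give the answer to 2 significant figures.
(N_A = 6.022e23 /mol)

Moles of photons: 1.25e21 / 6.022e23 = 0.002076 mol.
Photons absorbed: 0.348 × 0.002076 = 7.224e-4 mol.
Product: Φ × n_abs = 0.0069 × 7.224e-4 = 4.985e-6 mol.

5.0e-6 mol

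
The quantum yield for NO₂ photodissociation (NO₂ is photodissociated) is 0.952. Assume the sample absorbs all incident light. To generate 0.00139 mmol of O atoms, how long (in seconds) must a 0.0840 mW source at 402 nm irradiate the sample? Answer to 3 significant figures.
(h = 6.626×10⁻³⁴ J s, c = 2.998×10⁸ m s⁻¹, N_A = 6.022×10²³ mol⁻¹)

t ≈ 5170 s

Product: 0.00139 mmol = 1.39×10⁻⁶ mol.
Photons that must be absorbed: 1.39×10⁻⁶ / 0.952 = 1.460×10⁻⁶ mol.
Photon energy: hc/λ = 4.941×10⁻¹⁹ J; per mole, 2.975×10⁵ J mol⁻¹.
Energy required: 1.460×10⁻⁶ × 2.975×10⁵ = 0.4344 J.
Time: 0.4344 J / 8.4e-05 W = 5170 s.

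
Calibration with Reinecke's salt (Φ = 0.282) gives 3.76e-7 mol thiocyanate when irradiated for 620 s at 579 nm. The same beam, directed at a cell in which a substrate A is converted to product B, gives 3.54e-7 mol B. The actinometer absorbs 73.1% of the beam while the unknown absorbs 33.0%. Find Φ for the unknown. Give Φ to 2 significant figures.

Photons absorbed by the actinometer: 3.76e-7 / 0.282 = 1.333e-6 mol.
Incident flux: 1.333e-6 / 0.731 = 1.824e-6 einstein.
Absorbed by unknown: 0.330 × 1.824e-6 = 6.019e-7 mol.
Φ(unknown) = 3.54e-7 / 6.019e-7 = 0.59.

Φ = 0.59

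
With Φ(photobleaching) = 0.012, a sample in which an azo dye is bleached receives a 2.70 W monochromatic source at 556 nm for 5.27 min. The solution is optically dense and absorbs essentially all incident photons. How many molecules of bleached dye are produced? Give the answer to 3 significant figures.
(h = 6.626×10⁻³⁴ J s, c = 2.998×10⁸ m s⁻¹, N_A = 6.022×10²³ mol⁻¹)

2.87×10¹⁹ molecules

Photon energy at 556 nm: hc/λ = (6.626×10⁻³⁴)(2.998×10⁸)/(556×10⁻⁹) = 3.573×10⁻¹⁹ J.
Energy delivered: (2.70 W)(316.2 s) = 853.7 J.
Photons incident: 853.7 / 3.573×10⁻¹⁹ = 2.389×10²¹, i.e. 2.389×10²¹/6.022×10²³ = 0.003967 mol.
Product: Φ × n_abs = 0.012 × 0.003967 = 4.760×10⁻⁵ mol.
As a count: 4.760×10⁻⁵ × 6.022×10²³ = 2.87×10¹⁹.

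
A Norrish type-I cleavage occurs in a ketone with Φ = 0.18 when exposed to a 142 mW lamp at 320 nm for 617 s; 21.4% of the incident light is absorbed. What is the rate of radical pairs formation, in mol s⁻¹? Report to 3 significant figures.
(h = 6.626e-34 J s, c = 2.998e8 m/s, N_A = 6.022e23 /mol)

Photon energy at 320 nm: hc/λ = (6.626e-34)(2.998e8)/(320e-9) = 6.208e-19 J.
Energy delivered: (142 mW)(617 s) = 87.61 J.
Photons incident: 87.61 / 6.208e-19 = 1.411e20, i.e. 1.411e20/6.022e23 = 2.343e-4 mol.
Photons absorbed: 0.214 × 2.343e-4 = 5.014e-5 mol.
Product formed: 0.18 × 5.014e-5 = 9.025e-6 mol.
Rate: 9.025e-6 / 617 s = 1.46e-8 mol s⁻¹.

1.46e-8 mol s⁻¹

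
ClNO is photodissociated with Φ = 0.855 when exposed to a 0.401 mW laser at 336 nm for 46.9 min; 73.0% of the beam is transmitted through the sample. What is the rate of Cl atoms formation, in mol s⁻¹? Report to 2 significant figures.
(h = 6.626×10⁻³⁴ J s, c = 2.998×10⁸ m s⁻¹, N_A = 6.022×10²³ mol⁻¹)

2.6×10⁻¹⁰ mol s⁻¹

Photon energy at 336 nm: hc/λ = (6.626×10⁻³⁴)(2.998×10⁸)/(336×10⁻⁹) = 5.912×10⁻¹⁹ J.
Energy delivered: (0.401 mW)(2814 s) = 1.128 J.
Photons incident: 1.128 / 5.912×10⁻¹⁹ = 1.908×10¹⁸, i.e. 1.908×10¹⁸/6.022×10²³ = 3.168×10⁻⁶ mol.
Fraction absorbed: 1 − 73.0/100 = 0.2700.
Photons absorbed: 0.2700 × 3.168×10⁻⁶ = 8.554×10⁻⁷ mol.
Product formed: 0.855 × 8.554×10⁻⁷ = 7.314×10⁻⁷ mol.
Rate: 7.314×10⁻⁷ / 2814 s = 2.6×10⁻¹⁰ mol s⁻¹.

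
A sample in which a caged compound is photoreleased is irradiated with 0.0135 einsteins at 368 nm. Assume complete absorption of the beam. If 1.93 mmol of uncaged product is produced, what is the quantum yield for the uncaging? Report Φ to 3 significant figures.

Product: 1.93 mmol = 0.00193 mol.
Φ = 0.00193 mol / 0.0135 mol photons = 0.143.

Φ = 0.143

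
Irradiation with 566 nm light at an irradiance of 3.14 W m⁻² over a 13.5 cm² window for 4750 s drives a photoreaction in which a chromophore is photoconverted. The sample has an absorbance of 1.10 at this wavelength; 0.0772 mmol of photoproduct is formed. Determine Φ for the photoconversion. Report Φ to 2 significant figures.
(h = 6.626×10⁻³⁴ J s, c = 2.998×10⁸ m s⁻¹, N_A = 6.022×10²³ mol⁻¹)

Product: 0.0772 mmol = 7.72×10⁻⁵ mol.
Photon energy at 566 nm: hc/λ = (6.626×10⁻³⁴)(2.998×10⁸)/(566×10⁻⁹) = 3.510×10⁻¹⁹ J.
Energy delivered: (3.14 W m⁻²)(13.5×10⁻⁴ m²)(4750 s) = 20.14 J.
Photons incident: 20.14 / 3.510×10⁻¹⁹ = 5.738×10¹⁹, i.e. 5.738×10¹⁹/6.022×10²³ = 9.528×10⁻⁵ mol.
Fraction absorbed: 1 − 10^(−1.10) = 0.9206.
Photons absorbed: 0.9206 × 9.528×10⁻⁵ = 8.771×10⁻⁵ mol.
Φ = 7.72×10⁻⁵ mol / 8.771×10⁻⁵ mol photons = 0.88.

Φ = 0.88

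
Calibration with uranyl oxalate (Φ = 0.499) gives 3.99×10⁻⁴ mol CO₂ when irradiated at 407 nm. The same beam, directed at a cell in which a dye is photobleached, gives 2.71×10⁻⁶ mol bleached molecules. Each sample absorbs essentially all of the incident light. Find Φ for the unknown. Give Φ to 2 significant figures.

Φ = 0.0034

Photons absorbed by the actinometer: 3.99×10⁻⁴ / 0.499 = 7.996×10⁻⁴ mol.
Φ(unknown) = 2.71×10⁻⁶ / 7.996×10⁻⁴ = 0.0034.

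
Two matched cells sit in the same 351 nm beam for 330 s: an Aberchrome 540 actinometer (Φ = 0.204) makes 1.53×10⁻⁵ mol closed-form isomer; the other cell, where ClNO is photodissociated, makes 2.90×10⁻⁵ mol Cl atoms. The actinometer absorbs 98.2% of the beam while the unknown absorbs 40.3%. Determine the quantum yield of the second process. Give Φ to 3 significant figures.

Φ = 0.942

Photons absorbed by the actinometer: 1.53×10⁻⁵ / 0.204 = 7.500×10⁻⁵ mol.
Incident flux: 7.500×10⁻⁵ / 0.982 = 7.637×10⁻⁵ einstein.
Absorbed by unknown: 0.403 × 7.637×10⁻⁵ = 3.078×10⁻⁵ mol.
Φ(unknown) = 2.90×10⁻⁵ / 3.078×10⁻⁵ = 0.942.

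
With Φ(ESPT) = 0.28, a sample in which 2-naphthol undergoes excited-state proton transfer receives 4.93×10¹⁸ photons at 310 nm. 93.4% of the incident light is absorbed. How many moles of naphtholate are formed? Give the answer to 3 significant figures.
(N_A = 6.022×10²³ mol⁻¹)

2.14×10⁻⁶ mol

Moles of photons: 4.93×10¹⁸ / 6.022×10²³ = 8.187×10⁻⁶ mol.
Photons absorbed: 0.934 × 8.187×10⁻⁶ = 7.647×10⁻⁶ mol.
Product: Φ × n_abs = 0.28 × 7.647×10⁻⁶ = 2.141×10⁻⁶ mol.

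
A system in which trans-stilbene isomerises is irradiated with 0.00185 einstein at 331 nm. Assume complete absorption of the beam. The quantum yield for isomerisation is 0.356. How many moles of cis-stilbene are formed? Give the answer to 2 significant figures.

6.6e-4 mol

Product: Φ × n_abs = 0.356 × 0.00185 = 6.586e-4 mol.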